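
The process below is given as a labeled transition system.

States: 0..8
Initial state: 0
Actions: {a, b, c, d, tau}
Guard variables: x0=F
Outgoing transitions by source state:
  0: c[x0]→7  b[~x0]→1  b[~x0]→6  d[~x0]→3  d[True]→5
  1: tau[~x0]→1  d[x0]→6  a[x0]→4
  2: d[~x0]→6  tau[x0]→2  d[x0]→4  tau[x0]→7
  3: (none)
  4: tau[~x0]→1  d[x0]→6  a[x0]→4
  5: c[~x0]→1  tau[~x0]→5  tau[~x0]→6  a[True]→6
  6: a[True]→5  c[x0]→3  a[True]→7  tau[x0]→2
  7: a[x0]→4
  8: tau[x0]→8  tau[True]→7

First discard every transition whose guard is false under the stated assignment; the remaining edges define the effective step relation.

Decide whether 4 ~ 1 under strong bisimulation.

Bisimulation quotient by refinement:
  round 0: {{0,1,2,3,4,5,6,7,8}}
  round 1: {{0},{1,4,8},{2},{3,7},{5},{6}}
  round 2: {{0},{1,4},{2},{3,7},{5},{6},{8}}
stable after 3 split(s): 7 block(s)
class of 4: {1,4}; class of 1: {1,4}

Answer: BISIMILAR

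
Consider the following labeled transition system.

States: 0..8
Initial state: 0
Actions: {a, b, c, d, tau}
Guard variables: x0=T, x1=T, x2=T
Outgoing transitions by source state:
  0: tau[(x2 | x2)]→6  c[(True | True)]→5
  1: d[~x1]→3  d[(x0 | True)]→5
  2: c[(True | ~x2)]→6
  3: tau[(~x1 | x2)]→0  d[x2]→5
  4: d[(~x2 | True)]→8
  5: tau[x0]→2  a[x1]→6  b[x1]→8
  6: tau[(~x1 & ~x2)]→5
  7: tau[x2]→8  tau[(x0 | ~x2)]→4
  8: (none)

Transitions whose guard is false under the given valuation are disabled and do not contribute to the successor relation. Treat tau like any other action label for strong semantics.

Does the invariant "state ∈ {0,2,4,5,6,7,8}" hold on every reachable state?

Answer: INVARIANT HOLDS

Analysis:
Inv-set: {0,2,4,5,6,7,8}
Reachable = {0,2,5,6,8}
  0: ✓
  2: ✓
  5: ✓
  6: ✓
  8: ✓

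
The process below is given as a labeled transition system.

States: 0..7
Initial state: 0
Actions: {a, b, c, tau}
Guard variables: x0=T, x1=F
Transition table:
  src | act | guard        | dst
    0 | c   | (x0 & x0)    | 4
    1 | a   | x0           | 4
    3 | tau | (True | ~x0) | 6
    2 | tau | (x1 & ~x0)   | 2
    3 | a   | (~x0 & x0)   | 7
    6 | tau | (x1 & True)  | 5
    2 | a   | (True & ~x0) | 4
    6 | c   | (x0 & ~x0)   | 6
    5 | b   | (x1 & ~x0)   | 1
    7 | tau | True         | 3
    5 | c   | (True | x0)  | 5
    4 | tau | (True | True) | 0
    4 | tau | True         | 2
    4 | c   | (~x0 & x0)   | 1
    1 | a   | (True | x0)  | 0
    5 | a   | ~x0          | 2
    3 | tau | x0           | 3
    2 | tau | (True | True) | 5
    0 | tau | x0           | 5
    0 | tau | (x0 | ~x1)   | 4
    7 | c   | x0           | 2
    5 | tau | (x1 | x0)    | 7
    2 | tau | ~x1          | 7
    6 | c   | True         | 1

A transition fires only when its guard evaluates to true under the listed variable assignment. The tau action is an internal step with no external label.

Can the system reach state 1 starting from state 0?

16 transition(s) survive guard evaluation.
Layer 0: {0}
Layer 1: {4,5}  now seen {0,4,5}
Layer 2: {2,7}  now seen {0,2,4,5,7}
Layer 3: {3}  now seen {0,2,3,4,5,7}
Layer 4: {6}  now seen {0,2,3,4,5,6,7}
Layer 5: {1}  now seen {0,1,2,3,4,5,6,7}
R = {0,1,2,3,4,5,6,7}
trace reaching 1: tau·tau·tau·tau·c

Answer: REACHABLE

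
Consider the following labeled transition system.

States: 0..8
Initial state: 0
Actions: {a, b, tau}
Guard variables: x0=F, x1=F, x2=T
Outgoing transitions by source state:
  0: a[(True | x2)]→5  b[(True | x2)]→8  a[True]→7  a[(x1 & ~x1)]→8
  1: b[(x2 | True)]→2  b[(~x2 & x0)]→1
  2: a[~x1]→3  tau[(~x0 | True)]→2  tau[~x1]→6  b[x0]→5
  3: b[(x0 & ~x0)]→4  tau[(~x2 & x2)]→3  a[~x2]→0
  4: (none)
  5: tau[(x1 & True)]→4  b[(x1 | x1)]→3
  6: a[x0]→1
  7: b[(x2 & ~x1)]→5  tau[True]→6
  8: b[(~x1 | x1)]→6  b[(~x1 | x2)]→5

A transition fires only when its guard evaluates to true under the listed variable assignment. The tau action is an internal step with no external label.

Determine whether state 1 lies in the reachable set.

Answer: UNREACHABLE

Trace:
After dropping false guards: 11 live edges.
depth 0: {0}
depth 1: {5,7,8}  cumulative {0,5,7,8}
depth 2: {6}  cumulative {0,5,6,7,8}
Reachable = {0,5,6,7,8}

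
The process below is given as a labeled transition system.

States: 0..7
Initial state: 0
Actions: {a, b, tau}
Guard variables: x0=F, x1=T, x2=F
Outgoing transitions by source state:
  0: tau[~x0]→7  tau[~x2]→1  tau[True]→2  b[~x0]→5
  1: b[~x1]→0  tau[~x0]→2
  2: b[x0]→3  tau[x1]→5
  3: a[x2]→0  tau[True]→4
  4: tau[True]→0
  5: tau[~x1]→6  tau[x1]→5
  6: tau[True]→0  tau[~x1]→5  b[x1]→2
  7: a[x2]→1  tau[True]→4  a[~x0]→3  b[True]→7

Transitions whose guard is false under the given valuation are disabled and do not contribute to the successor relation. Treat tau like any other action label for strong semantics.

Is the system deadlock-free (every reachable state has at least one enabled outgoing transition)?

Answer: DEADLOCK-FREE

Analysis:
Reach set: {0,1,2,3,4,5,7}
  0: b→5  tau→1  tau→2  tau→7  [4 exit(s)]
  1: tau→2  [1 exit(s)]
  2: tau→5  [1 exit(s)]
  3: tau→4  [1 exit(s)]
  4: tau→0  [1 exit(s)]
  5: tau→5  [1 exit(s)]
  7: a→3  b→7  tau→4  [3 exit(s)]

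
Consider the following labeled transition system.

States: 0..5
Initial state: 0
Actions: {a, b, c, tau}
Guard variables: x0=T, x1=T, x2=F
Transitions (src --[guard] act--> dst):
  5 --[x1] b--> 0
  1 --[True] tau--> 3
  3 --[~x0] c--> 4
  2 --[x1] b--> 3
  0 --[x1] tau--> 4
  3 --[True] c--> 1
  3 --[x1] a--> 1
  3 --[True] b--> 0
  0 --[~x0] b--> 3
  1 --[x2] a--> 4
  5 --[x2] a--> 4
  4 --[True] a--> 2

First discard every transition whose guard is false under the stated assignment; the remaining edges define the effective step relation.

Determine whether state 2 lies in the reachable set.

8 transition(s) survive guard evaluation.
Layer 0: {0}
Layer 1: {4}  total {0,4}
Layer 2: {2}  total {0,2,4}
Layer 3: {3}  total {0,2,3,4}
Layer 4: {1}  total {0,1,2,3,4}
Reachable = {0,1,2,3,4}
witness 2: tau·a

Answer: REACHABLE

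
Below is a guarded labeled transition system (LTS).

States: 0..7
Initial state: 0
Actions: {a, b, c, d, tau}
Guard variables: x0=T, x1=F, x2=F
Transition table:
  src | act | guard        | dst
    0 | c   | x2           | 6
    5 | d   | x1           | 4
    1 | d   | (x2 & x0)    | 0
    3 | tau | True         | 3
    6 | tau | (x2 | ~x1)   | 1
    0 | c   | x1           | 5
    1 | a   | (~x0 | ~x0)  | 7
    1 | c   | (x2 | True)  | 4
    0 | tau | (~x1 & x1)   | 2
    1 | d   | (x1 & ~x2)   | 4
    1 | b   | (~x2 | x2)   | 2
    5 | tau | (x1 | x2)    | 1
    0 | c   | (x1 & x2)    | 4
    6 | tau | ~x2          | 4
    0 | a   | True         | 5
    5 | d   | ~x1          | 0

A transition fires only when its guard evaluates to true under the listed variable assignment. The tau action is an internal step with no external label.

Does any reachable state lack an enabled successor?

R = {0,5}
  0: a→5  [1 out]
  5: d→0  [1 out]

Answer: DEADLOCK-FREE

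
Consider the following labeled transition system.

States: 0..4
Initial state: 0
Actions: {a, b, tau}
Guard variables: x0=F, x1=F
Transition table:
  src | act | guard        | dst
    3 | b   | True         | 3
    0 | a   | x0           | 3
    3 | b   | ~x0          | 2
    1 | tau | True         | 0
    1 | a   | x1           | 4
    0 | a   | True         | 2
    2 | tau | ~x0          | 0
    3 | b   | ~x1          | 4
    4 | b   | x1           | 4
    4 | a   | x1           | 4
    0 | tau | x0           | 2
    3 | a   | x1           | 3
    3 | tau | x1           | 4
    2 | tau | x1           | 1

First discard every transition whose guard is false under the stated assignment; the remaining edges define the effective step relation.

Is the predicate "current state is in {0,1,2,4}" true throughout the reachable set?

Answer: INVARIANT HOLDS

Working:
Inv-set: {0,1,2,4}
Reach set: {0,2}
  0: ✓
  2: ✓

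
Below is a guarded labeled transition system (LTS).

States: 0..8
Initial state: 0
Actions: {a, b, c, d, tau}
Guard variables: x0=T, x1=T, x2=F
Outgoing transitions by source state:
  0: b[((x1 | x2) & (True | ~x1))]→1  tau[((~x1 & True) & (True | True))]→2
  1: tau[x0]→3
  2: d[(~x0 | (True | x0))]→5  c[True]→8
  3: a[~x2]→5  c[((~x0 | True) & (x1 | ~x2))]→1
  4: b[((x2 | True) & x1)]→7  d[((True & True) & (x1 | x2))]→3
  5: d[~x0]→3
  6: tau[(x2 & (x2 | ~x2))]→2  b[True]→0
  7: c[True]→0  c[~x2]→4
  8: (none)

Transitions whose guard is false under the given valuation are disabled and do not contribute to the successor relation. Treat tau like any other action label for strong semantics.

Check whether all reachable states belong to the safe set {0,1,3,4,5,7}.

Answer: INVARIANT HOLDS

Analysis:
Inv-set: {0,1,3,4,5,7}
Reachable = {0,1,3,5}
  0: ✓
  1: ✓
  3: ✓
  5: ✓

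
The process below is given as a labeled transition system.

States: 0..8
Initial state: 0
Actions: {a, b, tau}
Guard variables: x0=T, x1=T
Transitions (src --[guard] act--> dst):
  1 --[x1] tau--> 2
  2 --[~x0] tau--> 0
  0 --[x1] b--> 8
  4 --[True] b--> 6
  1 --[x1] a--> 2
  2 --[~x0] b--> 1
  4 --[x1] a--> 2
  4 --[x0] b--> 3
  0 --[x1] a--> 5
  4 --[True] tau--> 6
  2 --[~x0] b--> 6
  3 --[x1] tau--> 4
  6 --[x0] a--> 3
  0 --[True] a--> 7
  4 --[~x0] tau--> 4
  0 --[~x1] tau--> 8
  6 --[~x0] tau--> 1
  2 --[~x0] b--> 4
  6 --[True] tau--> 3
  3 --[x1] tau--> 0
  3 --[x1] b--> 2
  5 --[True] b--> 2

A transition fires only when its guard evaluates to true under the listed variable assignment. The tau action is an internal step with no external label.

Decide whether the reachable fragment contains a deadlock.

Reach set: {0,2,5,7,8}
  0: a→5  a→7  b→8  [deg 3]
  2: ∅  [deadlock]
  5: b→2  [deg 1]
  7: ∅  [deadlock]
  8: ∅  [deadlock]
trace reaching 2: a·b

Answer: DEADLOCK at state 2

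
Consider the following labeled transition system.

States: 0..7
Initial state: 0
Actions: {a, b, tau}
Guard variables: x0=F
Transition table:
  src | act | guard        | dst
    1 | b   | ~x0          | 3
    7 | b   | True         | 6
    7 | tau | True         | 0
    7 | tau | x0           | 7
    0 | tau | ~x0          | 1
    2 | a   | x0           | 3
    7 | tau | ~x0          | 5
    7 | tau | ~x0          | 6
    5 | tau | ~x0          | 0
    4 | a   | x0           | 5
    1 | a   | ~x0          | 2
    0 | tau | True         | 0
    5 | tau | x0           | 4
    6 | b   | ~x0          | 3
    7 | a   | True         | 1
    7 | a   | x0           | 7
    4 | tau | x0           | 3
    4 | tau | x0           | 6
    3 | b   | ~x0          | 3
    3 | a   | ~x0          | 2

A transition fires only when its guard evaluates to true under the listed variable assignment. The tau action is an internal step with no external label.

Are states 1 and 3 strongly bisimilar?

Answer: BISIMILAR

Trace:
Compute ~ classes (split until stable):
  round 0: {{0,1,2,3,4,5,6,7}}
  round 1: {{0,5},{1,3},{2,4},{6},{7}}
  round 2: {{0},{1,3},{2,4},{5},{6},{7}}
stable after 3 split(s): 6 block(s)
1∈{1,3}, 3∈{1,3}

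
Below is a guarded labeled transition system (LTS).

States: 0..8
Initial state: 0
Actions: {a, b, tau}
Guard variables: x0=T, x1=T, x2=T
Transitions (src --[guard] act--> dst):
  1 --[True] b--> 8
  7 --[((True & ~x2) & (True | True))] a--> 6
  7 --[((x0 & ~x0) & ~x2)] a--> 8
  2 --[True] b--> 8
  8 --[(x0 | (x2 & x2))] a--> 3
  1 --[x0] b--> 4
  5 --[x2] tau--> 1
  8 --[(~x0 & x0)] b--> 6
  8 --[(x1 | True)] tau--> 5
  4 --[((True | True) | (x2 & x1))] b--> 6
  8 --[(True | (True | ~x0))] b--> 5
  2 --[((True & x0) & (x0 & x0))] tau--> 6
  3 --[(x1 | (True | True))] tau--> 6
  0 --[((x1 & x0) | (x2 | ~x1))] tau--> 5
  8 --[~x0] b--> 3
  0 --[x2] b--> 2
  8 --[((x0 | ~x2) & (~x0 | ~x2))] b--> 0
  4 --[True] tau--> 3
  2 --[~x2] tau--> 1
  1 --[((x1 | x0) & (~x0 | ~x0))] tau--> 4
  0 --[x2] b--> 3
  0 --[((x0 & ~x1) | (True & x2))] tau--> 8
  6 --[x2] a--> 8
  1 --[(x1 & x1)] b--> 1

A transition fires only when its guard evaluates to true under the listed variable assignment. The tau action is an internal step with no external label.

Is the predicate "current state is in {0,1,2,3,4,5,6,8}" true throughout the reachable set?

Safe = {0,1,2,3,4,5,6,8}
R = {0,1,2,3,4,5,6,8}
  0: ok
  1: ok
  2: ok
  3: ok
  4: ok
  5: ok
  6: ok
  8: ok

Answer: INVARIANT HOLDS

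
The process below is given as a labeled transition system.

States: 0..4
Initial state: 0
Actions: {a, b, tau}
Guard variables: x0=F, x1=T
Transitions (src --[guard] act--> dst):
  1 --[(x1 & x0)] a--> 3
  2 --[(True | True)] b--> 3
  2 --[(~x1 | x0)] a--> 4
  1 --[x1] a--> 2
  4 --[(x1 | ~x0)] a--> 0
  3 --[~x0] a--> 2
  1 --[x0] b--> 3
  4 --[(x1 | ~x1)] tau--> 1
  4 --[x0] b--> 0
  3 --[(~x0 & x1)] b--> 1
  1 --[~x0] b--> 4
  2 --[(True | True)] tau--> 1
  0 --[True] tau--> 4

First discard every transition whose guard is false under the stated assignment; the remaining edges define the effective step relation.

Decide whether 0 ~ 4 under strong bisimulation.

Answer: NOT BISIMILAR

Trace:
Refine partition for ~:
  π0 = {{0,1,2,3,4}}
  π1 = {{0},{1,3},{2},{4}}
  π2 = {{0},{1},{2},{3},{4}}
stable after 3 split(s): 5 block(s)
class of 0: {0}; class of 4: {4}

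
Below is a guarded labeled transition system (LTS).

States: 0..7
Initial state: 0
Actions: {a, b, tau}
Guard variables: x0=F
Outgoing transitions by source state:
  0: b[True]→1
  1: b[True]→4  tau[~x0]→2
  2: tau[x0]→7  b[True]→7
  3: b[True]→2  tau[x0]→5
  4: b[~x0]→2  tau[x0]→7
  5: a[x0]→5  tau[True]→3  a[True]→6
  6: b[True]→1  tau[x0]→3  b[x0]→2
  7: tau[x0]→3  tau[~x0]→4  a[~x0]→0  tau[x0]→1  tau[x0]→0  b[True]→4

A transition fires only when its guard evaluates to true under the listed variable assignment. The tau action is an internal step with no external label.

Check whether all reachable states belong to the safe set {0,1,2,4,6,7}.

Inv-set: {0,1,2,4,6,7}
R = {0,1,2,4,7}
  0: ✓
  1: ✓
  2: ✓
  4: ✓
  7: ✓

Answer: INVARIANT HOLDS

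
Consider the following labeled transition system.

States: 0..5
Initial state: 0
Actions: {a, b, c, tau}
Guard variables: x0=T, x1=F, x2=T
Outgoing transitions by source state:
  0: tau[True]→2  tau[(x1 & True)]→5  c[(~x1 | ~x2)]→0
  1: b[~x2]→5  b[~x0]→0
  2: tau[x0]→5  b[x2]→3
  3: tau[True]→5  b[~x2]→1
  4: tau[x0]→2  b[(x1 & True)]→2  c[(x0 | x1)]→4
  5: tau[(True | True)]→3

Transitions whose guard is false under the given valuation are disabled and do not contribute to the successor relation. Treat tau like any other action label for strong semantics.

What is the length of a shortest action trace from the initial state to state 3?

Answer: 2

Working:
Layered search for 3:
  L0 = {0}
  L1 = {2}
  L2 = {3,5}
depth(3)=2, e.g. tau·b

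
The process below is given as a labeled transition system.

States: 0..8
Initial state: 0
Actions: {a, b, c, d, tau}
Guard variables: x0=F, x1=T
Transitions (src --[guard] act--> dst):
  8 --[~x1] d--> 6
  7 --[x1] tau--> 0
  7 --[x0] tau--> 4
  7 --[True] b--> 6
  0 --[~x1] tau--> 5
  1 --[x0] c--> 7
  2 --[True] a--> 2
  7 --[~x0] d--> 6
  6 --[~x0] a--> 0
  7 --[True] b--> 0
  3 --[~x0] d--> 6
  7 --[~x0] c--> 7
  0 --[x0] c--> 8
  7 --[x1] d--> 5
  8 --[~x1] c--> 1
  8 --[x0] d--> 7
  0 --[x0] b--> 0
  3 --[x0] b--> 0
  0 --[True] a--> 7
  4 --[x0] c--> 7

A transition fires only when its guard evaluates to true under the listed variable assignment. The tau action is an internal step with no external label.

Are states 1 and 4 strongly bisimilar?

Compute ~ classes (split until stable):
  P[0] = {{0,1,2,3,4,5,6,7,8}}
  P[1] = {{0,2,6},{1,4,5,8},{3},{7}}
  P[2] = {{0},{1,4,5,8},{2,6},{3},{7}}
  P[3] = {{0},{1,4,5,8},{2},{3},{6},{7}}
6 equivalence class(es) (converged in 4)
[1]={1,4,5,8}  [4]={1,4,5,8}

Answer: BISIMILAR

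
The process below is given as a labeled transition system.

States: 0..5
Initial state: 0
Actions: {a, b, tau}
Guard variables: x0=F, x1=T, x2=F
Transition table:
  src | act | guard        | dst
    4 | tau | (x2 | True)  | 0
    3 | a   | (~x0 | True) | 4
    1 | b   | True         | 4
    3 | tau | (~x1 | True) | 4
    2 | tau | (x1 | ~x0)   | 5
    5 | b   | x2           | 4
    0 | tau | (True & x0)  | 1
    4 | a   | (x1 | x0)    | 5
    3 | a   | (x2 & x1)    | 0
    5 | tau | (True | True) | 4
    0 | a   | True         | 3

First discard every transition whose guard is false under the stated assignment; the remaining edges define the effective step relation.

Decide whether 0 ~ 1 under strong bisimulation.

Answer: NOT BISIMILAR

Working:
Compute ~ classes (split until stable):
  round 0: {{0,1,2,3,4,5}}
  round 1: {{0},{1},{2,5},{3,4}}
  round 2: {{0},{1},{2},{3},{4},{5}}
Fixed point at round 3; 6 class(es).
0∈{0}, 1∈{1}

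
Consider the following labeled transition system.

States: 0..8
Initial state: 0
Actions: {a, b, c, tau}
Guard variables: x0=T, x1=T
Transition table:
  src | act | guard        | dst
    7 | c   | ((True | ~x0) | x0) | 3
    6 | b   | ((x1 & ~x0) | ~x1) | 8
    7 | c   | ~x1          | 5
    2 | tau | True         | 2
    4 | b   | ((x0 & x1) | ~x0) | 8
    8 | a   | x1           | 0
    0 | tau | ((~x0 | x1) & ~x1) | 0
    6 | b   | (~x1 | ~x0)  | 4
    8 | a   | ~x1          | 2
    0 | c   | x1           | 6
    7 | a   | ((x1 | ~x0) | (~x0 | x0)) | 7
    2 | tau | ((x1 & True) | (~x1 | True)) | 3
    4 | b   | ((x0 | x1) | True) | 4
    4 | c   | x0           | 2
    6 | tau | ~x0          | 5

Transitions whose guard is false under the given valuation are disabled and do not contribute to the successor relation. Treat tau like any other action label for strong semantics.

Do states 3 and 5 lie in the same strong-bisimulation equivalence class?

Bisimulation quotient by refinement:
  round 0: {{0,1,2,3,4,5,6,7,8}}
  round 1: {{0},{1,3,5,6},{2},{4},{7},{8}}
stable after 2 split(s): 6 block(s)
class of 3: {1,3,5,6}; class of 5: {1,3,5,6}

Answer: BISIMILAR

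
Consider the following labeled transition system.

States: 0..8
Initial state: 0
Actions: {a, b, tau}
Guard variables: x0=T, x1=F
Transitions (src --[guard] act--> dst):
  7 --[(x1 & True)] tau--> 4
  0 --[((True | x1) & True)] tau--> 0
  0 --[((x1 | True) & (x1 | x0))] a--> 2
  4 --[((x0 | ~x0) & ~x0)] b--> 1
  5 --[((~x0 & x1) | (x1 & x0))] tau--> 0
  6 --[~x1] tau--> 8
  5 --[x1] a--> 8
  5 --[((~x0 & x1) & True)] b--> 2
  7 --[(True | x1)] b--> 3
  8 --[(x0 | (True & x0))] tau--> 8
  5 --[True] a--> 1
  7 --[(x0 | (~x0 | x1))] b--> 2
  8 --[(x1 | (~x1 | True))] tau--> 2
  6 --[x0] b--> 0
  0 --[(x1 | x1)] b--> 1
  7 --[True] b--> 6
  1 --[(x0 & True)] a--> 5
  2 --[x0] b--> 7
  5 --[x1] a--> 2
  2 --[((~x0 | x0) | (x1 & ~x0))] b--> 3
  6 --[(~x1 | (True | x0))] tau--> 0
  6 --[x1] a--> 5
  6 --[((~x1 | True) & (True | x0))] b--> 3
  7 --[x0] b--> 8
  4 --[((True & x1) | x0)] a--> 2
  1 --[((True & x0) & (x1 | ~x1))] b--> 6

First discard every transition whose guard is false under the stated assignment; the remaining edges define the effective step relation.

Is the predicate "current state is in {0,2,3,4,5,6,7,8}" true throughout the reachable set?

Inv-set: {0,2,3,4,5,6,7,8}
Reachable = {0,2,3,6,7,8}
  0: safe
  2: safe
  3: safe
  6: safe
  7: safe
  8: safe

Answer: INVARIANT HOLDS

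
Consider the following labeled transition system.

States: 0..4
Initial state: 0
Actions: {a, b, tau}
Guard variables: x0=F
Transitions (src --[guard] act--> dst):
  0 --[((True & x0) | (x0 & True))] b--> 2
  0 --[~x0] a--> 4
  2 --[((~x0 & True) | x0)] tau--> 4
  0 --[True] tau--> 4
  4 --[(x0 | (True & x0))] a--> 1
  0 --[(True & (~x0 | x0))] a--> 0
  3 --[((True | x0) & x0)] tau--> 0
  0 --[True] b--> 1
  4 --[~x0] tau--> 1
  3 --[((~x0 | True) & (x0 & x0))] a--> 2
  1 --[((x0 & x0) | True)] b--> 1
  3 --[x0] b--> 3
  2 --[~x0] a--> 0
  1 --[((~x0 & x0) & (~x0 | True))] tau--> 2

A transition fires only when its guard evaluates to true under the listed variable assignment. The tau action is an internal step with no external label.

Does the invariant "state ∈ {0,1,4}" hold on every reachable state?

Allowed set {0,1,4}
Reach set: {0,1,4}
  0: ✓
  1: ✓
  4: ✓

Answer: INVARIANT HOLDS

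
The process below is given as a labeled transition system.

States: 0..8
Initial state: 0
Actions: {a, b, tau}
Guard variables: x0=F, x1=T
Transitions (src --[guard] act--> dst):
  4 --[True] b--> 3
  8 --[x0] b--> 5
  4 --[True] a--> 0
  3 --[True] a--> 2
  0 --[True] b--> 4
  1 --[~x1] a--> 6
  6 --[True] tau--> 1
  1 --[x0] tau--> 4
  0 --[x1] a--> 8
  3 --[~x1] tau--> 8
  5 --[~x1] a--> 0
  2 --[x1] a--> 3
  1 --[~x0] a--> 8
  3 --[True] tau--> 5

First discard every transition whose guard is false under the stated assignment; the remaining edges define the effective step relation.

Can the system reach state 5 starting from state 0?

Answer: REACHABLE

Trace:
After dropping false guards: 9 live edges.
depth 0: {0}
depth 1: {4,8}  total {0,4,8}
depth 2: {3}  total {0,3,4,8}
depth 3: {2,5}  total {0,2,3,4,5,8}
Reachable = {0,2,3,4,5,8}
witness 5: b·b·tau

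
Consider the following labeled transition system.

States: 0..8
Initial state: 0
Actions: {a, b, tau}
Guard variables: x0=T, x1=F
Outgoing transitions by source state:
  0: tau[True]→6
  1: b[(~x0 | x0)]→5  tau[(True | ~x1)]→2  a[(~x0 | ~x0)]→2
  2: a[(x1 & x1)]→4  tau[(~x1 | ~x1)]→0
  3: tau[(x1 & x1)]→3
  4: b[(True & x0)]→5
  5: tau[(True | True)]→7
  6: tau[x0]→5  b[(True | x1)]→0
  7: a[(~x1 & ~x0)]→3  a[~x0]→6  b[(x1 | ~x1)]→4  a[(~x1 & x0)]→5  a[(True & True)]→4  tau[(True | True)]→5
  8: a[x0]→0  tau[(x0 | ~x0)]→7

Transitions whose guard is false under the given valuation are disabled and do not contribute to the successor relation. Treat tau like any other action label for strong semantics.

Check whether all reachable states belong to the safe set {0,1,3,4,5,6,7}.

Safe = {0,1,3,4,5,6,7}
R = {0,4,5,6,7}
  0: safe
  4: safe
  5: safe
  6: safe
  7: safe

Answer: INVARIANT HOLDS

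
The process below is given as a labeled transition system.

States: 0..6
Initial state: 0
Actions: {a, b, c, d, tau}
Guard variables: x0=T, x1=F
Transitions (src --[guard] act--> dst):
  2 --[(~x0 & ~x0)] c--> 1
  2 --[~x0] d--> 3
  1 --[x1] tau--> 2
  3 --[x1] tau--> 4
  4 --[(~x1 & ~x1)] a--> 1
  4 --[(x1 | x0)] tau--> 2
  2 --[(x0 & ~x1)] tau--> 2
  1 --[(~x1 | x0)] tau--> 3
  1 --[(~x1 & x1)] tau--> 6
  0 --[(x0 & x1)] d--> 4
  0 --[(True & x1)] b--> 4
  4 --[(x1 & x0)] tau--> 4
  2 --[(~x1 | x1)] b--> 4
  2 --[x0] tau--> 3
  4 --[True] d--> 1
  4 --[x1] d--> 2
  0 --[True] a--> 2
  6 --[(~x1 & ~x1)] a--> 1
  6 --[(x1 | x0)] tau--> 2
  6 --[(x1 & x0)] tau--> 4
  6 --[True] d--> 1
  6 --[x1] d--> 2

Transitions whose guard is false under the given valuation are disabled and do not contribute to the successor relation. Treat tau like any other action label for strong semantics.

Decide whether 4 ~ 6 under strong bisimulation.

Answer: BISIMILAR

Working:
Bisimulation quotient by refinement:
  round 0: {{0,1,2,3,4,5,6}}
  round 1: {{0},{1},{2},{3,5},{4,6}}
5 equivalence class(es) (converged in 2)
4∈{4,6}, 6∈{4,6}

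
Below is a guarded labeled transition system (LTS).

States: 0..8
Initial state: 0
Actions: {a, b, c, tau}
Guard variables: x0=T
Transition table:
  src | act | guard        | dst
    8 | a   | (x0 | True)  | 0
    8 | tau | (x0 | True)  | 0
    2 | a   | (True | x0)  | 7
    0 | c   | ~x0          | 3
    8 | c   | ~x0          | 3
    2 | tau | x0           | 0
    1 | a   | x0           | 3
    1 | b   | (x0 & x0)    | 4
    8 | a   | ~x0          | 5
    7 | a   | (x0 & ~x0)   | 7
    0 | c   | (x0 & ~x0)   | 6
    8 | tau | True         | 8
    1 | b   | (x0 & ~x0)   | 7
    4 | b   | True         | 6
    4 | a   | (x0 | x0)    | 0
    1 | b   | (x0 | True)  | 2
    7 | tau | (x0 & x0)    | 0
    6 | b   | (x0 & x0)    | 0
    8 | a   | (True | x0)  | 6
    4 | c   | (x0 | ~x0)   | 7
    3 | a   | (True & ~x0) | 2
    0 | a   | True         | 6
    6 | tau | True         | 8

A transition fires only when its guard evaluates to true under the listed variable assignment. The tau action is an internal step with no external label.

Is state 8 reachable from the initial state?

Guard filter leaves 16 enabled edge(s).
L0 = {0}
L1 = {6}  total {0,6}
L2 = {8}  total {0,6,8}
Reachable = {0,6,8}
trace reaching 8: a·tau

Answer: REACHABLE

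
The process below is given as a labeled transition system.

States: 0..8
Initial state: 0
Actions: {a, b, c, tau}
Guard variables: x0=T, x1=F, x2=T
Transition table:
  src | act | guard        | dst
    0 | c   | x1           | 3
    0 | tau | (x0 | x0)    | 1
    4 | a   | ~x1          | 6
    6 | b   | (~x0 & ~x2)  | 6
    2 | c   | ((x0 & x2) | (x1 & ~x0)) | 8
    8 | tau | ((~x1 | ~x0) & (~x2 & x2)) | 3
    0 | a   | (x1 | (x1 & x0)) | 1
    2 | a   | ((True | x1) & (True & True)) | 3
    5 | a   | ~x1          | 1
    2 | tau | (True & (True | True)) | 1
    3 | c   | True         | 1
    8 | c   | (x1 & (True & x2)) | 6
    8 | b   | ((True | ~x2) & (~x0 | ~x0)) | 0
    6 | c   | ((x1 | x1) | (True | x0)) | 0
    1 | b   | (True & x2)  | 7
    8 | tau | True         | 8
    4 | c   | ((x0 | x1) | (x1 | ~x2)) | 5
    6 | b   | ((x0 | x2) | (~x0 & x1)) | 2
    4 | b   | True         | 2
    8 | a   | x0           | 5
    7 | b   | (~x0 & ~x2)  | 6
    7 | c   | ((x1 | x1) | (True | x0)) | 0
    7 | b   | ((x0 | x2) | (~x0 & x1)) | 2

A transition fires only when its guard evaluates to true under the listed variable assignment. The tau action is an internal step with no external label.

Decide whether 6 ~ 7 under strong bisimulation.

Answer: BISIMILAR

Working:
Compute ~ classes (split until stable):
  round 0: {{0,1,2,3,4,5,6,7,8}}
  round 1: {{0},{1},{2},{3},{4},{5},{6,7},{8}}
stable after 2 split(s): 8 block(s)
class of 6: {6,7}; class of 7: {6,7}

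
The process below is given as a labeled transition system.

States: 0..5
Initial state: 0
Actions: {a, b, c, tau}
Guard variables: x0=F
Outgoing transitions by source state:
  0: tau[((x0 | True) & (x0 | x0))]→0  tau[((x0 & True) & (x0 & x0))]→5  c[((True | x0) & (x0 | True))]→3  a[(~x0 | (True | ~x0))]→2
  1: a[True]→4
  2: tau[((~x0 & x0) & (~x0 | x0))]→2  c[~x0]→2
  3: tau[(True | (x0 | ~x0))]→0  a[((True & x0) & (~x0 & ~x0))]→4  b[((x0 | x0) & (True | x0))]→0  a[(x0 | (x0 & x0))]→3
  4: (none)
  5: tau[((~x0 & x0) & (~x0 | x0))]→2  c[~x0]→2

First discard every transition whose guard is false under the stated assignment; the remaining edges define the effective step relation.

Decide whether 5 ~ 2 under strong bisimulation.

Answer: BISIMILAR

Analysis:
Refine partition for ~:
  round 0: {{0,1,2,3,4,5}}
  round 1: {{0},{1},{2,5},{3},{4}}
5 equivalence class(es) (converged in 2)
class of 5: {2,5}; class of 2: {2,5}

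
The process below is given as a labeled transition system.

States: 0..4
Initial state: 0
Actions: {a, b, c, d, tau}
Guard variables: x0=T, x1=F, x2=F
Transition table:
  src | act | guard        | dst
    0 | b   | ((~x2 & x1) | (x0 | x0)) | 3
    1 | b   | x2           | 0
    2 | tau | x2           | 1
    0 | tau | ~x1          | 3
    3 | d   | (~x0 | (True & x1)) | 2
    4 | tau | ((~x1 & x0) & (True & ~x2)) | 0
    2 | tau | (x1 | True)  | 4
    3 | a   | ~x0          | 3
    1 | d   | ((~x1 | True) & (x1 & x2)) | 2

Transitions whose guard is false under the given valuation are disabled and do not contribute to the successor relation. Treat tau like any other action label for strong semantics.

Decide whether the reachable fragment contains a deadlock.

Answer: DEADLOCK at state 3

Trace:
R = {0,3}
  0: b→3  tau→3  [2 exit(s)]
  3: ∅  [deadlock]
trace reaching 3: b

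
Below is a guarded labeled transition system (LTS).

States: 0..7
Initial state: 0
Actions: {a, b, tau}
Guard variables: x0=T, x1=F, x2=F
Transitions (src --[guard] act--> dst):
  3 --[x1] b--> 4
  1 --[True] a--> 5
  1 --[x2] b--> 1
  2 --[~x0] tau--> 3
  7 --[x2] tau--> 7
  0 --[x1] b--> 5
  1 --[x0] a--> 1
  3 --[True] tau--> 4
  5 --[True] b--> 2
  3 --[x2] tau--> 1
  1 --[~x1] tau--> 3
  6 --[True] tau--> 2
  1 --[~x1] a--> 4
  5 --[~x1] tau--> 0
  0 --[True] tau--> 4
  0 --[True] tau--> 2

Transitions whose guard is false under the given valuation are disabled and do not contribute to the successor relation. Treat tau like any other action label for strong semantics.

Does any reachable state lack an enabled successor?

Reachable = {0,2,4}
  0: tau→2  tau→4  [2 out]
  2: ∅  [deadlock]
  4: ∅  [deadlock]
witness 2: tau

Answer: DEADLOCK at state 2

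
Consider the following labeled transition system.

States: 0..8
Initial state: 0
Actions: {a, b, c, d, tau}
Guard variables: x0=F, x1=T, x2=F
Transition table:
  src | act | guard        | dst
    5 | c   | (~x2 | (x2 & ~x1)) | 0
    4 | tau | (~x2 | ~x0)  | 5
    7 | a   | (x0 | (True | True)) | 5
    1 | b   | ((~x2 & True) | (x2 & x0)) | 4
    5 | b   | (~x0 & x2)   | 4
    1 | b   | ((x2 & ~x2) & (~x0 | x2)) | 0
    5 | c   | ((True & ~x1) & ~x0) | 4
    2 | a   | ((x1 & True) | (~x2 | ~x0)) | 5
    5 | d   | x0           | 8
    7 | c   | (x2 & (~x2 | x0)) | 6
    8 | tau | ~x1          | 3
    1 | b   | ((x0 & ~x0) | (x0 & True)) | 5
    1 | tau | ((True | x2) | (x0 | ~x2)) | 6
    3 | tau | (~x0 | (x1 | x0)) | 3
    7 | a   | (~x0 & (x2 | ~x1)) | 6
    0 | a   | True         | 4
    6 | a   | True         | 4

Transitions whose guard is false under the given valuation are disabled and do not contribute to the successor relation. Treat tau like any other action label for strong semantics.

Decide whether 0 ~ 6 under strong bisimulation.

Answer: BISIMILAR

Analysis:
Refine partition for ~:
  P[0] = {{0,1,2,3,4,5,6,7,8}}
  P[1] = {{0,2,6,7},{1},{3,4},{5},{8}}
  P[2] = {{0,6},{1},{2,7},{3},{4},{5},{8}}
7 equivalence class(es) (converged in 3)
0∈{0,6}, 6∈{0,6}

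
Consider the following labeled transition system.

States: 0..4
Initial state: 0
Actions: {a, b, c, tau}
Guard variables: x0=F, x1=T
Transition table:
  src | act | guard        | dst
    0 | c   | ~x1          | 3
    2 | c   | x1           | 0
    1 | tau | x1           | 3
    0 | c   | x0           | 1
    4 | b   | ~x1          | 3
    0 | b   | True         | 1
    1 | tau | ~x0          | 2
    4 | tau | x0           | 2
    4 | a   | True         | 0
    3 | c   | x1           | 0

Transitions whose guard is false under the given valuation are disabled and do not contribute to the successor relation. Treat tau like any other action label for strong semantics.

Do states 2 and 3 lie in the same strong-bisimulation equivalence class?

Compute ~ classes (split until stable):
  round 0: {{0,1,2,3,4}}
  round 1: {{0},{1},{2,3},{4}}
stable after 2 split(s): 4 block(s)
2∈{2,3}, 3∈{2,3}

Answer: BISIMILAR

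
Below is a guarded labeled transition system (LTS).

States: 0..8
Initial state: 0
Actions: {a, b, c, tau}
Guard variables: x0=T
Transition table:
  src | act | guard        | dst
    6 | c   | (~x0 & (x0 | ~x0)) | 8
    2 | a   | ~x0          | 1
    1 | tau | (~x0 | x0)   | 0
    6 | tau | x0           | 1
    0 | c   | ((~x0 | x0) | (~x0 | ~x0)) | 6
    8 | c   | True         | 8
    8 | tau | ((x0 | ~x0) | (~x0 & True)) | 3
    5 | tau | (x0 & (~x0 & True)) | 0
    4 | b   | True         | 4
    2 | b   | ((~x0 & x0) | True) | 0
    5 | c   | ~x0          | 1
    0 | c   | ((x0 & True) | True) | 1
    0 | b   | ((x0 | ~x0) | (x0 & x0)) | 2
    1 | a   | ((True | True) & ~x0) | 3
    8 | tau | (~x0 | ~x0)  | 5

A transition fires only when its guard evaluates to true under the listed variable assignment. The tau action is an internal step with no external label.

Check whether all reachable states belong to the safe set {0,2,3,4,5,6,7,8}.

Answer: INVARIANT VIOLATED at state 1

Trace:
Safe = {0,2,3,4,5,6,7,8}
Reach set: {0,1,2,6}
  0: ok
  1: VIOLATES
  2: ok
  6: ok
witness against invariant: c → 1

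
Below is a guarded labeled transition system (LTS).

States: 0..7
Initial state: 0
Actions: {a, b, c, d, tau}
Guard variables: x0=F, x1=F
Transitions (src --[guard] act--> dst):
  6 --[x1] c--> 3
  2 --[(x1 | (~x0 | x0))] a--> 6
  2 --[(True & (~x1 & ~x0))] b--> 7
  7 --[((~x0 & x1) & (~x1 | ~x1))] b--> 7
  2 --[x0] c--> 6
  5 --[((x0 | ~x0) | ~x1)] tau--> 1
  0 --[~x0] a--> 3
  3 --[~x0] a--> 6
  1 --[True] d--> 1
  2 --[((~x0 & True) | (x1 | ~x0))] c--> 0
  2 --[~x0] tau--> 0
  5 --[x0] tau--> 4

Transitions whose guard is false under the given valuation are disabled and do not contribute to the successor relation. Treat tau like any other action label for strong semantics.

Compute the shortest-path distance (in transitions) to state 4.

Answer: UNREACHABLE

Trace:
Breadth-first toward 4:
  depth 0: {0}
  depth 1: {3}
  depth 2: {6}
4 never appears.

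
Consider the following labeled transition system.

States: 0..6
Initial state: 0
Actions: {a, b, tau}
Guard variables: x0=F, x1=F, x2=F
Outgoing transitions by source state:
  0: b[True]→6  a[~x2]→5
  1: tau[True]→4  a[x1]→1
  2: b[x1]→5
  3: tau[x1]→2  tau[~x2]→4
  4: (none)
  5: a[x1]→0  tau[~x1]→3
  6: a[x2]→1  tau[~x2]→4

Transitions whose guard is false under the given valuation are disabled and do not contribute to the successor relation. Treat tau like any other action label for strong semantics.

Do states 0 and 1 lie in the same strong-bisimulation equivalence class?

Bisimulation quotient by refinement:
  P[0] = {{0,1,2,3,4,5,6}}
  P[1] = {{0},{1,3,5,6},{2,4}}
  P[2] = {{0},{1,3,6},{2,4},{5}}
stable after 3 split(s): 4 block(s)
class of 0: {0}; class of 1: {1,3,6}

Answer: NOT BISIMILAR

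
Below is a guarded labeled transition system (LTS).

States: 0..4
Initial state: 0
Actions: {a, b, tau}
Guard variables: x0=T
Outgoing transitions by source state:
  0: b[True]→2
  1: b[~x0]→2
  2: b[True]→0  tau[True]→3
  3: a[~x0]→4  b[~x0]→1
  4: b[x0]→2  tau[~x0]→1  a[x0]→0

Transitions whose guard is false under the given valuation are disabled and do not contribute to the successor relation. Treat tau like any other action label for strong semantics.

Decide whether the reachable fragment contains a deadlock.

Answer: DEADLOCK at state 3

Trace:
R = {0,2,3}
  0: b→2  [1 out]
  2: b→0  tau→3  [2 out]
  3: ∅  [no exit]
trace reaching 3: b·tau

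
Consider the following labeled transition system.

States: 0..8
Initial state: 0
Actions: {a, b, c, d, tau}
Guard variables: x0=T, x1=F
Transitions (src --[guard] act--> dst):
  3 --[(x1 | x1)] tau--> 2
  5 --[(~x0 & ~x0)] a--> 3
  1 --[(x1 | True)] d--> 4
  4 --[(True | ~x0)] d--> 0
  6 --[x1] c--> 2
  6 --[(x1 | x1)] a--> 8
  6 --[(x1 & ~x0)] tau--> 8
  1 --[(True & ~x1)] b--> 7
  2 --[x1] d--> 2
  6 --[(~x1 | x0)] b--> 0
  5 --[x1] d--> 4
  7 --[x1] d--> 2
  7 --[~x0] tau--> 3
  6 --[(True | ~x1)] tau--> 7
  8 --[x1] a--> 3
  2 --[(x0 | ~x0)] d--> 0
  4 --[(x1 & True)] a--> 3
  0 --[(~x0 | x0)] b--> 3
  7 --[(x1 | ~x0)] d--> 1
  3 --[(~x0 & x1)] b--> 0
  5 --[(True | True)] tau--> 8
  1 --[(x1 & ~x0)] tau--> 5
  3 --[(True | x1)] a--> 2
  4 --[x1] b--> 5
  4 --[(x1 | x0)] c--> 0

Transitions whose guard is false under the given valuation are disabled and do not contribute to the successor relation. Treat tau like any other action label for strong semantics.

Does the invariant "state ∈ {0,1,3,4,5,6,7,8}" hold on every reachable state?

Allowed set {0,1,3,4,5,6,7,8}
Reachable = {0,2,3}
  0: safe
  2: outside
  3: safe
witness against invariant: b·a → 2

Answer: INVARIANT VIOLATED at state 2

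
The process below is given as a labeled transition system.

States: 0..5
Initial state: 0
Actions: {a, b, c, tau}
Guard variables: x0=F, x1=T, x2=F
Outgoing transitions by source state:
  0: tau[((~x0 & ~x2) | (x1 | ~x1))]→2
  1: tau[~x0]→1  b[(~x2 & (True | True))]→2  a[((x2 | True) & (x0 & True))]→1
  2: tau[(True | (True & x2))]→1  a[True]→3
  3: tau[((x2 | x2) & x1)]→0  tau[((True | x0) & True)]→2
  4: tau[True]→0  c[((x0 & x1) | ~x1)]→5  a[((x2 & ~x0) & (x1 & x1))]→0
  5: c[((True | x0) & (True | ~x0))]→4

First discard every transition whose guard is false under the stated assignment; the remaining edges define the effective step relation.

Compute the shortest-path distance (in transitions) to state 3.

Answer: 2

Trace:
Layered search for 3:
  depth 0: {0}
  depth 1: {2}
  depth 2: {1,3}
first hit 3 at d=2 via tau·a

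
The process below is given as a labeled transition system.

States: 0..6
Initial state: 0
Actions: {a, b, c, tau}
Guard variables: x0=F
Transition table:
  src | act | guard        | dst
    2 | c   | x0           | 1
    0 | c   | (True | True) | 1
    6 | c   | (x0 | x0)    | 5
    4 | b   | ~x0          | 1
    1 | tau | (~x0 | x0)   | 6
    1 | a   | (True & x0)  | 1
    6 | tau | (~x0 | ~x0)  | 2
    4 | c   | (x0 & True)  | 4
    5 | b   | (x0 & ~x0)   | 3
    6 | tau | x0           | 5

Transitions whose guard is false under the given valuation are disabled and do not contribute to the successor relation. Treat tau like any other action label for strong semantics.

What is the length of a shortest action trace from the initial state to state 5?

Layered search for 5:
  Layer 0: {0}
  Layer 1: {1}
  Layer 2: {6}
  Layer 3: {2}
5 never appears.

Answer: UNREACHABLE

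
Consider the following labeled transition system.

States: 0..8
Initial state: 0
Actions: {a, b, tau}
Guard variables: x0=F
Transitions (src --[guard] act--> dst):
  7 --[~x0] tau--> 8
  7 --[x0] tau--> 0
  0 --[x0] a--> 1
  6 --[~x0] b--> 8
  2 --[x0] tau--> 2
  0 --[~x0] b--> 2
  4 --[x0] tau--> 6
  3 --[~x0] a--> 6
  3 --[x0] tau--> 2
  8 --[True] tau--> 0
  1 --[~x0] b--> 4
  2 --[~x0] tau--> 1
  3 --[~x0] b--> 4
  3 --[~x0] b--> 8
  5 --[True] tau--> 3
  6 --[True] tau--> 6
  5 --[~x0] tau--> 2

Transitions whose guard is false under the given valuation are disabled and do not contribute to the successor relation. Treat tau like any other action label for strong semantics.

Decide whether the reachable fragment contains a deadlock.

Reachable = {0,1,2,4}
  0: b→2  [1 exit(s)]
  1: b→4  [1 exit(s)]
  2: tau→1  [1 exit(s)]
  4: ∅  [STUCK]
Path to 4: b·tau·b

Answer: DEADLOCK at state 4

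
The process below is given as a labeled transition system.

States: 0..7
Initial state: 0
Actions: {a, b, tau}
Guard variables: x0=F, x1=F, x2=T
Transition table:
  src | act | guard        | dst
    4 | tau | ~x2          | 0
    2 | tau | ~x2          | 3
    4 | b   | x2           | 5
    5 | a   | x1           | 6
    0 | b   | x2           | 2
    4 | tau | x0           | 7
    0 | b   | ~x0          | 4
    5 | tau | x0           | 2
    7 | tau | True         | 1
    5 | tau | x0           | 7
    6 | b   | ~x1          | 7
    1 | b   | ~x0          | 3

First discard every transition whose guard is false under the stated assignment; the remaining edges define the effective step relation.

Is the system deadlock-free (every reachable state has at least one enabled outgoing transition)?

R = {0,2,4,5}
  0: b→2  b→4  [2 exit(s)]
  2: ∅  [STUCK]
  4: b→5  [1 exit(s)]
  5: ∅  [STUCK]
witness 2: b

Answer: DEADLOCK at state 2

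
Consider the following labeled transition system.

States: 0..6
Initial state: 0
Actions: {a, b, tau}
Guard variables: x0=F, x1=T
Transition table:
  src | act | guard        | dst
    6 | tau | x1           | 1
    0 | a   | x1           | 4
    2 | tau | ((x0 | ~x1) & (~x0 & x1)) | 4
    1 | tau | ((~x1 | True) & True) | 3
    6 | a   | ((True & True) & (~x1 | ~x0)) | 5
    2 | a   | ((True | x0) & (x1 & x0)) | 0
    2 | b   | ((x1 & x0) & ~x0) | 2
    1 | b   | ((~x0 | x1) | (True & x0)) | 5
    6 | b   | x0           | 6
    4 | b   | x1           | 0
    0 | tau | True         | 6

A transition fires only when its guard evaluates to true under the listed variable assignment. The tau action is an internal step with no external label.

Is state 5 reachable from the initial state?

7 transition(s) survive guard evaluation.
L0 = {0}
L1 = {4,6}  cumulative {0,4,6}
L2 = {1,5}  cumulative {0,1,4,5,6}
L3 = {3}  cumulative {0,1,3,4,5,6}
Reachable = {0,1,3,4,5,6}
Path to 5: tau·a

Answer: REACHABLE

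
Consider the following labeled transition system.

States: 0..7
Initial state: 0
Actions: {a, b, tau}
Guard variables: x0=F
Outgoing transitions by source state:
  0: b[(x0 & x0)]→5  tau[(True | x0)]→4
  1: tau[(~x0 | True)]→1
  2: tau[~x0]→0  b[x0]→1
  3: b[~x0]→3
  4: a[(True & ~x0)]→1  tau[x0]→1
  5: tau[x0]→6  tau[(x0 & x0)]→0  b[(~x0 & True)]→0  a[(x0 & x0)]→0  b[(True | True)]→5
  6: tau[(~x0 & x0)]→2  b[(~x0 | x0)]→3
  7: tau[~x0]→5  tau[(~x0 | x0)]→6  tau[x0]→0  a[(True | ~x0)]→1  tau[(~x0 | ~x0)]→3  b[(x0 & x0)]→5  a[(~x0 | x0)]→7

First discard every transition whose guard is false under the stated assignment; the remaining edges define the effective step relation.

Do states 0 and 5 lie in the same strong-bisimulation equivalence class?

Answer: NOT BISIMILAR

Analysis:
Refine partition for ~:
  round 0: {{0,1,2,3,4,5,6,7}}
  round 1: {{0,1,2},{3,5,6},{4},{7}}
  round 2: {{0},{1,2},{3,6},{4},{5},{7}}
  round 3: {{0},{1},{2},{3,6},{4},{5},{7}}
stable after 4 split(s): 7 block(s)
[0]={0}  [5]={5}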